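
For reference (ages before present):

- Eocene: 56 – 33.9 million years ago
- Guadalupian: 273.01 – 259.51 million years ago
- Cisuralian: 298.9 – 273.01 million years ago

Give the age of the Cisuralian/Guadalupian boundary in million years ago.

The Cisuralian ends and the Guadalupian begins at 273.01 million years ago.

273.01 million years ago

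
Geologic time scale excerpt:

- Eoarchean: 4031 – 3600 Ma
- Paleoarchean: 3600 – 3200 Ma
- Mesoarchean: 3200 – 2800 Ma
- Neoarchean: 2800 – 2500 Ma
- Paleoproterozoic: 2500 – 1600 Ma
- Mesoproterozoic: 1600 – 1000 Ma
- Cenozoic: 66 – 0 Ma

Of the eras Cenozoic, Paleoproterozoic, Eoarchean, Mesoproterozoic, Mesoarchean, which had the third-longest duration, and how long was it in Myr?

Eoarchean, 431 million years

Durations: Cenozoic 66; Paleoproterozoic 900; Eoarchean 431; Mesoproterozoic 600; Mesoarchean 400 Myr.
Sorted longest-first: Paleoproterozoic (900), Mesoproterozoic (600), Eoarchean (431), Mesoarchean (400), Cenozoic (66).
The third longest is Eoarchean at 431 Myr.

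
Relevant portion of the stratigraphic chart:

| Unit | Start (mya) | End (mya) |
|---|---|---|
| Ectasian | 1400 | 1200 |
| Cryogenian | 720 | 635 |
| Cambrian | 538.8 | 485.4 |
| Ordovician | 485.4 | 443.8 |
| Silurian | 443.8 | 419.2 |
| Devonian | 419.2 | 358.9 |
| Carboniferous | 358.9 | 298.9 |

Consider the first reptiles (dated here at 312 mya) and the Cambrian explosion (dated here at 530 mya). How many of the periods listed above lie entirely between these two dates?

3

530 Ma sits inside the Cambrian (538.8–485.4) and 312 Ma inside the Carboniferous (358.9–298.9); neither of those is wholly between the two dates.
The listed periods lying completely between them are Ordovician, Silurian, Devonian — 3 in all.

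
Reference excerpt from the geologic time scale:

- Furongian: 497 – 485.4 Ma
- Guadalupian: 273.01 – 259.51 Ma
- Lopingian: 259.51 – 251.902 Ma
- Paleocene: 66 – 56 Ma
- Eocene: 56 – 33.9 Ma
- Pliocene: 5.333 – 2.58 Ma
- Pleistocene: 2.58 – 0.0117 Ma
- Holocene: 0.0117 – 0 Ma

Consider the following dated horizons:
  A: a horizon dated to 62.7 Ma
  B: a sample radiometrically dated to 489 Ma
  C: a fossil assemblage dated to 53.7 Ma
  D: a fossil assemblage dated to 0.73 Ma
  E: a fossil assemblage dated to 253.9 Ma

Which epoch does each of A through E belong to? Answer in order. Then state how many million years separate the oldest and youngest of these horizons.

A: 62.7 Ma lies in 66–56 Ma, so Paleocene.
B: 489 Ma lies in 497–485.4 Ma, so Furongian.
C: 53.7 Ma lies in 56–33.9 Ma, so Eocene.
D: 0.73 Ma lies in 2.58–0.0117 Ma, so Pleistocene.
E: 253.9 Ma lies in 259.51–251.902 Ma, so Lopingian.
Oldest = 489 Ma, youngest = 0.73 Ma → span 488.27 Myr.

A — Paleocene; B — Furongian; C — Eocene; D — Pleistocene; E — Lopingian; span 488.27 million years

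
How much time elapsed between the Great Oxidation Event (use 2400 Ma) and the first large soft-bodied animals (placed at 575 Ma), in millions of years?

2400 − 575 = 1825 million years.

1825 million years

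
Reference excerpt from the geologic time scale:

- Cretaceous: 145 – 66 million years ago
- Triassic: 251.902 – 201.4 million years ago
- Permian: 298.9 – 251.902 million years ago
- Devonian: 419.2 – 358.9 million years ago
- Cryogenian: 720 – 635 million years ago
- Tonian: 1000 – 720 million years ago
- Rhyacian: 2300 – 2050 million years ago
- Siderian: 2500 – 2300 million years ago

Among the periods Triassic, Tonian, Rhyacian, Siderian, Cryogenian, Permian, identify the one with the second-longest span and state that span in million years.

Start − end for each: Triassic 251.902 − 201.4 = 50.502; Tonian 1000 − 720 = 280; Rhyacian 2300 − 2050 = 250; Siderian 2500 − 2300 = 200; Cryogenian 720 − 635 = 85; Permian 298.9 − 251.902 = 46.998.
Ranking these from longest: Tonian > Rhyacian > Siderian > Cryogenian > Triassic > Permian.
Position 2 in that ranking is Rhyacian, which lasted 250 Myr.

Rhyacian, 250 million years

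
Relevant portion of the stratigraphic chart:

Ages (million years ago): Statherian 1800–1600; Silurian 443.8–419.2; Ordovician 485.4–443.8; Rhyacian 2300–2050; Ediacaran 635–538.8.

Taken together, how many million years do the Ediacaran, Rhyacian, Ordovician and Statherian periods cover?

Each duration: Ediacaran = 96.2; Rhyacian = 250; Ordovician = 41.6; Statherian = 200.
Sum: 96.2 + 250 + 41.6 + 200 = 587.8 Myr.

587.8 million years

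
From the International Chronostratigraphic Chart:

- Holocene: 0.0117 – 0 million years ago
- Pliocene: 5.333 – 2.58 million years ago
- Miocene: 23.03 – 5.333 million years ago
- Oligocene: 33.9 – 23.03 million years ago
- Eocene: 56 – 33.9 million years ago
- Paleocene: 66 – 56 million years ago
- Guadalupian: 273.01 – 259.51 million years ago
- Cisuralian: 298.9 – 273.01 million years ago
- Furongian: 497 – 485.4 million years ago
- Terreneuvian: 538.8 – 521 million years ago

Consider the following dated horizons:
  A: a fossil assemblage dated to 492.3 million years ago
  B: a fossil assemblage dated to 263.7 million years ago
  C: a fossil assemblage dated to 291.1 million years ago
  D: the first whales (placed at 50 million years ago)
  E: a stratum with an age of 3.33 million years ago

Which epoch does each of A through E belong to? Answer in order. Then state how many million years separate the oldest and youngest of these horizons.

Match each age against the start–end ranges in the excerpt: A = 492.3 Ma → Furongian (497–485.4); B = 263.7 Ma → Guadalupian (273.01–259.51); C = 291.1 Ma → Cisuralian (298.9–273.01); D = 50 Ma → Eocene (56–33.9); E = 3.33 Ma → Pliocene (5.333–2.58).
The largest age is 492.3 Ma and the smallest is 3.33 Ma; their difference is 488.97 Myr.

A — Furongian; B — Guadalupian; C — Cisuralian; D — Eocene; E — Pliocene; span 488.97 million years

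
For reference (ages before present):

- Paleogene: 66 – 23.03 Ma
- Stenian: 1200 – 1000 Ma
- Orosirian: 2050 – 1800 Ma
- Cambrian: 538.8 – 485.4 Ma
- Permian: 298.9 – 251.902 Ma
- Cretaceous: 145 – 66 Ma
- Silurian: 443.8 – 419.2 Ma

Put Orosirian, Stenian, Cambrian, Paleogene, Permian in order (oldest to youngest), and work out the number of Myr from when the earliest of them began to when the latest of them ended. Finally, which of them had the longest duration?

Orosirian → Stenian → Cambrian → Permian → Paleogene; total span 2026.97 Myr; longest is Orosirian

Start ages (Ma): Orosirian 2050, Stenian 1200, Cambrian 538.8, Permian 298.9, Paleogene 66.
Ordered oldest to youngest: Orosirian, Stenian, Cambrian, Permian, Paleogene.
Span = 2050 − 23.03 = 2026.97 Myr.
Durations: Cambrian 53.4, Orosirian 250, Permian 46.998, Stenian 200, Paleogene 42.97 → longest is Orosirian (250 Myr).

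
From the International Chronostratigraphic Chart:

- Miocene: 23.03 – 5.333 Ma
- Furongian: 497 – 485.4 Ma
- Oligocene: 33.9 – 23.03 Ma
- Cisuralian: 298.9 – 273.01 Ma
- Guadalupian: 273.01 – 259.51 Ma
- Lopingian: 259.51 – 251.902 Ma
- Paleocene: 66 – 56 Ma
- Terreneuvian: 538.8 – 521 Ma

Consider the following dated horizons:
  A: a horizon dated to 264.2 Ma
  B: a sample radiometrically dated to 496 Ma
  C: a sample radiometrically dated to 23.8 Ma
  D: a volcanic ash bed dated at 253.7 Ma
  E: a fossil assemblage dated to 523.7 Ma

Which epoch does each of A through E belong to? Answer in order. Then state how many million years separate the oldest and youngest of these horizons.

A: 264.2 Ma lies in 273.01–259.51 Ma, so Guadalupian.
B: 496 Ma lies in 497–485.4 Ma, so Furongian.
C: 23.8 Ma lies in 33.9–23.03 Ma, so Oligocene.
D: 253.7 Ma lies in 259.51–251.902 Ma, so Lopingian.
E: 523.7 Ma lies in 538.8–521 Ma, so Terreneuvian.
Oldest = 523.7 Ma, youngest = 23.8 Ma → span 499.9 Myr.

A — Guadalupian; B — Furongian; C — Oligocene; D — Lopingian; E — Terreneuvian; span 499.9 million years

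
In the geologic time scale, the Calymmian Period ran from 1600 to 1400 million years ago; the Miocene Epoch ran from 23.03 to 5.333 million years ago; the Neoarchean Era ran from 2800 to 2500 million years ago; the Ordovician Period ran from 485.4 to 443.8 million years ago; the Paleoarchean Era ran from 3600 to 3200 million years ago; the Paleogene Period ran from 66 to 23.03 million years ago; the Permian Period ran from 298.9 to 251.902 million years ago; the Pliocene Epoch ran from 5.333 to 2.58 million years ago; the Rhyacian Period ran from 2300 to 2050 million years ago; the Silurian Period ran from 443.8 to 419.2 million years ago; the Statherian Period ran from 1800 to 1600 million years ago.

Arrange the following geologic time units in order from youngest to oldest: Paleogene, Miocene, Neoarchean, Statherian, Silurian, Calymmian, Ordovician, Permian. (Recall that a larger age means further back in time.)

Read off each span (Ma): Paleogene 66–23.03; Miocene 23.03–5.333; Neoarchean 2800–2500; Statherian 1800–1600; Silurian 443.8–419.2; Calymmian 1600–1400; Ordovician 485.4–443.8; Permian 298.9–251.902.
Larger Ma is older, so oldest→youngest is Neoarchean, Statherian, Calymmian, Ordovician, Silurian, Permian, Paleogene, Miocene; reverse it for youngest→oldest.

Miocene, Paleogene, Permian, Silurian, Ordovician, Calymmian, Statherian, Neoarchean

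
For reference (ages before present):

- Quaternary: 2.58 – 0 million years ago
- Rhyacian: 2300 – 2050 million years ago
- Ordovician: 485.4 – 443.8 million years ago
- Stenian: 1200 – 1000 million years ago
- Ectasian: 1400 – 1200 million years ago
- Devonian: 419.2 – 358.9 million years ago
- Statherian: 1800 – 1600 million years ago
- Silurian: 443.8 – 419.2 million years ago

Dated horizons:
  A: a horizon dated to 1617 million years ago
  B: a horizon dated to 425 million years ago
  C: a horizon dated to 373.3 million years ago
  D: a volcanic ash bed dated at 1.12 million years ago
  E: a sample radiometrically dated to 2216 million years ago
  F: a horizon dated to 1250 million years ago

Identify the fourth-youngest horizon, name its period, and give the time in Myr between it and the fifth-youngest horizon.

Sorted youngest-first by Ma: D (1.12), C (373.3), B (425), F (1250), A (1617), E (2216).
The fourth youngest is F at 1250 Ma, which lies in 1400–1200 Ma: the Ectasian.
The fifth youngest is A at 1617 Ma; separation = |1250 − 1617| = 367 Myr.

F, in the Ectasian; 367 million years to A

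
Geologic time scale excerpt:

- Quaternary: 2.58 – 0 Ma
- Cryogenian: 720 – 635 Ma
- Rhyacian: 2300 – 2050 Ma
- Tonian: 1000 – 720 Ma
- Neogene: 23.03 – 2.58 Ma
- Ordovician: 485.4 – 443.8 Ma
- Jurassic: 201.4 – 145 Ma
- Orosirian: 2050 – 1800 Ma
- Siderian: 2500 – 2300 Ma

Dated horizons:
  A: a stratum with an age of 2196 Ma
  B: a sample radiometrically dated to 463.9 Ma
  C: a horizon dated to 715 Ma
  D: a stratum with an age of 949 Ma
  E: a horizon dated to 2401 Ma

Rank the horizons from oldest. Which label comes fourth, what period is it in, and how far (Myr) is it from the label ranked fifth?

Larger Ma means older, so oldest first: E 2401 > A 2196 > D 949 > C 715 > B 463.9.
Counting 4 along gives C (715 Ma); the excerpt puts that inside the Cryogenian, 720–635 Ma.
Next in line is B (463.9 Ma), and 715 − 463.9 = 251.1 Myr.

C, in the Cryogenian; 251.1 million years to B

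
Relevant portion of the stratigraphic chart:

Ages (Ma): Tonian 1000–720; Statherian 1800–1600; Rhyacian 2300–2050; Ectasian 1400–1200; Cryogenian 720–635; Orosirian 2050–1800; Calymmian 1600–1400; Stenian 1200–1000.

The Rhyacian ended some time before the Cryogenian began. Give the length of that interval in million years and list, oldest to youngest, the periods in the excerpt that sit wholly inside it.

1330 million years; Orosirian, Statherian, Calymmian, Ectasian, Stenian, Tonian

End of Rhyacian = 2050 Ma; start of Cryogenian = 720 Ma.
Gap = 2050 − 720 = 1330 Myr.
Periods wholly inside 2050–720 Ma: Orosirian (2050–1800), Statherian (1800–1600), Calymmian (1600–1400), Ectasian (1400–1200), Stenian (1200–1000), Tonian (1000–720).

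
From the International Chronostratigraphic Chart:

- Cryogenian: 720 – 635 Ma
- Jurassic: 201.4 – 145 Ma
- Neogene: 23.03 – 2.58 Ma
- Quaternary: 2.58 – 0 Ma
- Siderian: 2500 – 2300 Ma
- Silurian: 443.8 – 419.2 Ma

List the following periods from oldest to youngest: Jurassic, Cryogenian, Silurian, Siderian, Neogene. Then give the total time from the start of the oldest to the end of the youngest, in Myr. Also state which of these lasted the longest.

Siderian → Cryogenian → Silurian → Jurassic → Neogene; total span 2497.42 Myr; longest is Siderian

Start ages (Ma): Siderian 2500, Cryogenian 720, Silurian 443.8, Jurassic 201.4, Neogene 23.03.
Ordered oldest to youngest: Siderian, Cryogenian, Silurian, Jurassic, Neogene.
Span = 2500 − 2.58 = 2497.42 Myr.
Durations: Siderian 200, Neogene 20.45, Silurian 24.6, Cryogenian 85, Jurassic 56.4 → longest is Siderian (200 Myr).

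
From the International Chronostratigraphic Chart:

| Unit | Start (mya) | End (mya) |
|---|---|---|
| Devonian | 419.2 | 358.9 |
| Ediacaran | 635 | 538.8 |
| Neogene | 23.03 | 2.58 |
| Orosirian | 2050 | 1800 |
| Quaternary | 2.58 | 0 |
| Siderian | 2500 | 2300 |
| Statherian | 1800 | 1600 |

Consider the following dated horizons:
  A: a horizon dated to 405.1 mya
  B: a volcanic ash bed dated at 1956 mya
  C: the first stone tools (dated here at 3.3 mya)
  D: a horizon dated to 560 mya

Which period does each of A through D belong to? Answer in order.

A: 405.1 Ma lies in 419.2–358.9 Ma, so Devonian.
B: 1956 Ma lies in 2050–1800 Ma, so Orosirian.
C: 3.3 Ma lies in 23.03–2.58 Ma, so Neogene.
D: 560 Ma lies in 635–538.8 Ma, so Ediacaran.

A — Devonian; B — Orosirian; C — Neogene; D — Ediacaran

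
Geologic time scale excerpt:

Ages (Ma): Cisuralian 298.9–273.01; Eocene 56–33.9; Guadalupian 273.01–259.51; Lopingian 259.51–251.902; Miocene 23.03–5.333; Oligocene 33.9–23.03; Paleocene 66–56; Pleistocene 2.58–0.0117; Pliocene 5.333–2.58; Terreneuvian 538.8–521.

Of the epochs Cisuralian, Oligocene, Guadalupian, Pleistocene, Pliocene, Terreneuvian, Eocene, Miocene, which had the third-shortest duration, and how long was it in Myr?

Durations: Cisuralian 25.89; Oligocene 10.87; Guadalupian 13.5; Pleistocene 2.5683; Pliocene 2.753; Terreneuvian 17.8; Eocene 22.1; Miocene 17.697 Myr.
Sorted shortest-first: Pleistocene (2.5683), Pliocene (2.753), Oligocene (10.87), Guadalupian (13.5), Miocene (17.697), Terreneuvian (17.8), Eocene (22.1), Cisuralian (25.89).
The third shortest is Oligocene at 10.87 Myr.

Oligocene, 10.87 million years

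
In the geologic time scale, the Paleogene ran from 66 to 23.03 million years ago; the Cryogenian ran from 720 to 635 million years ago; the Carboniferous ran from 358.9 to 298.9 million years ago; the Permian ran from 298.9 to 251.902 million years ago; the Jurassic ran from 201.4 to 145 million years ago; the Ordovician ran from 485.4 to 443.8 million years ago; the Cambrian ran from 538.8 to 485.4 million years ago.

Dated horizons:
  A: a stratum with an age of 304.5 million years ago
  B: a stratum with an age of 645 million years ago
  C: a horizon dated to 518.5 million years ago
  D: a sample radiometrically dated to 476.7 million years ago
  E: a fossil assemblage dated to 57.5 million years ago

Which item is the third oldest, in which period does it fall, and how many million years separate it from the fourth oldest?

D, in the Ordovician; 172.2 million years to A

Larger Ma means older, so oldest first: B 645 > C 518.5 > D 476.7 > A 304.5 > E 57.5.
Counting 3 along gives D (476.7 Ma); the excerpt puts that inside the Ordovician, 485.4–443.8 Ma.
Next in line is A (304.5 Ma), and 476.7 − 304.5 = 172.2 Myr.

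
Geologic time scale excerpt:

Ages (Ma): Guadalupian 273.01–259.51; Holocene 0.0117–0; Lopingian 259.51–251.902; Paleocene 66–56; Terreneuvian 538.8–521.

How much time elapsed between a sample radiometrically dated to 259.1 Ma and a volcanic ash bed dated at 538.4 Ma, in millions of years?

538.4 − 259.1 = 279.3 million years.

279.3 million years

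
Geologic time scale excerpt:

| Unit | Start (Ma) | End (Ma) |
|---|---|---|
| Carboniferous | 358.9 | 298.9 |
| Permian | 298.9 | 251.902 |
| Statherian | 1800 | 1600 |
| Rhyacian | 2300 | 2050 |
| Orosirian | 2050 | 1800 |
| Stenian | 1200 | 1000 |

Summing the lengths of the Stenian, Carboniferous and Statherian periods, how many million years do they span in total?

460 million years

Each duration: Stenian = 200; Carboniferous = 60; Statherian = 200.
Sum: 200 + 60 + 200 = 460 Myr.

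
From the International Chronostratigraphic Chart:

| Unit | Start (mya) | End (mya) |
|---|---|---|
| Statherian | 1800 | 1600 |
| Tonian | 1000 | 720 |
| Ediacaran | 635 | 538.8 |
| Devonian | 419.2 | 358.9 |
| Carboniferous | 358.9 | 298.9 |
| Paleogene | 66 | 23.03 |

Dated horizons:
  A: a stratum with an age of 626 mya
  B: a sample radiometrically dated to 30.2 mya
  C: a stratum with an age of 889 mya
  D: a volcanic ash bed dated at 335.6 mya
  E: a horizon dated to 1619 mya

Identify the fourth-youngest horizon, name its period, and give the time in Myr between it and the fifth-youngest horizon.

Sorted youngest-first by Ma: B (30.2), D (335.6), A (626), C (889), E (1619).
The fourth youngest is C at 889 Ma, which lies in 1000–720 Ma: the Tonian.
The fifth youngest is E at 1619 Ma; separation = |889 − 1619| = 730 Myr.

C, in the Tonian; 730 million years to E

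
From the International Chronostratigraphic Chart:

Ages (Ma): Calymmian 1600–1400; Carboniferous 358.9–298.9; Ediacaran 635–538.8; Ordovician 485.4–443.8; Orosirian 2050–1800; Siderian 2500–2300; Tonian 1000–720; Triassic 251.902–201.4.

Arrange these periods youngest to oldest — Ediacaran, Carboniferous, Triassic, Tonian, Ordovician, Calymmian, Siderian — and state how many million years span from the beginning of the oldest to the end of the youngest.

Start ages (Ma): Siderian 2500, Calymmian 1600, Tonian 1000, Ediacaran 635, Ordovician 485.4, Carboniferous 358.9, Triassic 251.902.
Ordered youngest to oldest: Triassic, Carboniferous, Ordovician, Ediacaran, Tonian, Calymmian, Siderian.
Span = 2500 − 201.4 = 2298.6 Myr.

Triassic, Carboniferous, Ordovician, Ediacaran, Tonian, Calymmian, Siderian; total span 2298.6 Myr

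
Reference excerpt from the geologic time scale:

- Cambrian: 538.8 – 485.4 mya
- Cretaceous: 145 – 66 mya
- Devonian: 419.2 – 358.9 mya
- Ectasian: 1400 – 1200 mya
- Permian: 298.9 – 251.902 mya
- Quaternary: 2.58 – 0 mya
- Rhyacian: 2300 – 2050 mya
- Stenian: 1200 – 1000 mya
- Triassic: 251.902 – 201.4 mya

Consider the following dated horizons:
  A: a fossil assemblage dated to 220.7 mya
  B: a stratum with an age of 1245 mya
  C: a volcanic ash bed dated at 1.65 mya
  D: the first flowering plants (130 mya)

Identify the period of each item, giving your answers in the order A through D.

A — Triassic; B — Ectasian; C — Quaternary; D — Cretaceous

A: 220.7 Ma lies in 251.902–201.4 Ma, so Triassic.
B: 1245 Ma lies in 1400–1200 Ma, so Ectasian.
C: 1.65 Ma lies in 2.58–0 Ma, so Quaternary.
D: 130 Ma lies in 145–66 Ma, so Cretaceous.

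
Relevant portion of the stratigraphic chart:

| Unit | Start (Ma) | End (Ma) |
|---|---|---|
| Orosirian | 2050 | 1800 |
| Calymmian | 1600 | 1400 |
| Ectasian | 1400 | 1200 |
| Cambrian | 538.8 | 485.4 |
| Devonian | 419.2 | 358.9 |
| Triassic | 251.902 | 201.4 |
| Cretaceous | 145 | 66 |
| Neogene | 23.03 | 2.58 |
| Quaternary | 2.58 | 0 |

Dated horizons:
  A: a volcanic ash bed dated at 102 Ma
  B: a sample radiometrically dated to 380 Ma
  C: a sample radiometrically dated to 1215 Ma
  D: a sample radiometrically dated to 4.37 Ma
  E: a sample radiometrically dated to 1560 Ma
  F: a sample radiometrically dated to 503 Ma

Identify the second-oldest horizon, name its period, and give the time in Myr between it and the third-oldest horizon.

Larger Ma means older, so oldest first: E 1560 > C 1215 > F 503 > B 380 > A 102 > D 4.37.
Counting 2 along gives C (1215 Ma); the excerpt puts that inside the Ectasian, 1400–1200 Ma.
Next in line is F (503 Ma), and 1215 − 503 = 712 Myr.

C, in the Ectasian; 712 million years to F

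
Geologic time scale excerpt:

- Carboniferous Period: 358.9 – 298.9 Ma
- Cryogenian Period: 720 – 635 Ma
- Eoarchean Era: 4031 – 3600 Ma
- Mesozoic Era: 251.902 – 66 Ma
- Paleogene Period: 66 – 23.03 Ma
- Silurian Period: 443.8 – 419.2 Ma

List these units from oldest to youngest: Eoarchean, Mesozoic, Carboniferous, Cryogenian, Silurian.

Sorting by start age (descending Ma, since larger Ma = older): Eoarchean start 4031, Cryogenian start 720, Silurian start 443.8, Carboniferous start 358.9, Mesozoic start 251.902.

Eoarchean, then Cryogenian, then Silurian, then Carboniferous, then Mesozoic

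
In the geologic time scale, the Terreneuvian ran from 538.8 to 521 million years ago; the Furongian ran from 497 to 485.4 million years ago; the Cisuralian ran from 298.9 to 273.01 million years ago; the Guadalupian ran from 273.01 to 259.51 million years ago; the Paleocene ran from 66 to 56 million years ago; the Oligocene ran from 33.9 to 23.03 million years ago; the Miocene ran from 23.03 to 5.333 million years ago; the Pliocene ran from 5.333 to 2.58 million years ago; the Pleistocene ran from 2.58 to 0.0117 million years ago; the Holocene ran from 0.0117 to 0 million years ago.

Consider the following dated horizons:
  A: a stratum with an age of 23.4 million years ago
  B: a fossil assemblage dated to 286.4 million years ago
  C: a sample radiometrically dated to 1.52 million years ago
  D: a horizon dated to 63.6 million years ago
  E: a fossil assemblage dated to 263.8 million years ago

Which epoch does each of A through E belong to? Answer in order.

A: 23.4 Ma lies in 33.9–23.03 Ma, so Oligocene.
B: 286.4 Ma lies in 298.9–273.01 Ma, so Cisuralian.
C: 1.52 Ma lies in 2.58–0.0117 Ma, so Pleistocene.
D: 63.6 Ma lies in 66–56 Ma, so Paleocene.
E: 263.8 Ma lies in 273.01–259.51 Ma, so Guadalupian.

A — Oligocene; B — Cisuralian; C — Pleistocene; D — Paleocene; E — Guadalupian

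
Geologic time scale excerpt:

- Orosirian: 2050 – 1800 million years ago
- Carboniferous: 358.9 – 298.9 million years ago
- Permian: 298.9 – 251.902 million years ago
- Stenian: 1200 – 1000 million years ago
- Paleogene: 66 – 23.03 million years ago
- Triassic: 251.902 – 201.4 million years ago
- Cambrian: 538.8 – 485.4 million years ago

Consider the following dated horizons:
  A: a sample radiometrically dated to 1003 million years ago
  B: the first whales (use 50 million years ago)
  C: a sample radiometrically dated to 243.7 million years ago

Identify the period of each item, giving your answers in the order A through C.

A: 1003 Ma lies in 1200–1000 Ma, so Stenian.
B: 50 Ma lies in 66–23.03 Ma, so Paleogene.
C: 243.7 Ma lies in 251.902–201.4 Ma, so Triassic.

A — Stenian; B — Paleogene; C — Triassic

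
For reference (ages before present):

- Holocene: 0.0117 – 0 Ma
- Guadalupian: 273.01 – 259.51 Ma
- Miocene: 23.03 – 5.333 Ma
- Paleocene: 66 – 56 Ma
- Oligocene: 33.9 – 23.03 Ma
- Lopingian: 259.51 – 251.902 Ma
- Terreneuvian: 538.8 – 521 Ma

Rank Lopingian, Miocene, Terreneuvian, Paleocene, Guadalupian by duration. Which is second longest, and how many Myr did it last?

Miocene, 17.697 million years

Start − end for each: Lopingian 259.51 − 251.902 = 7.608; Miocene 23.03 − 5.333 = 17.697; Terreneuvian 538.8 − 521 = 17.8; Paleocene 66 − 56 = 10; Guadalupian 273.01 − 259.51 = 13.5.
Ranking these from longest: Terreneuvian > Miocene > Guadalupian > Paleocene > Lopingian.
Position 2 in that ranking is Miocene, which lasted 17.697 Myr.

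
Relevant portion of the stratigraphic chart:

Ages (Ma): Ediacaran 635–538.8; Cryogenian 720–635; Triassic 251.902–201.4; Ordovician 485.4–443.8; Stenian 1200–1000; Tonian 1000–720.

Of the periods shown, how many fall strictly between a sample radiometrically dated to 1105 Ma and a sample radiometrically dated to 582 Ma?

1105 Ma sits inside the Stenian (1200–1000) and 582 Ma inside the Ediacaran (635–538.8); neither of those is wholly between the two dates.
The listed periods lying completely between them are Tonian, Cryogenian — 2 in all.

2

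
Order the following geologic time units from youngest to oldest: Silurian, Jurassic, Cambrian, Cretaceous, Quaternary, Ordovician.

Group by era (each group listed oldest first) — Paleozoic: Cambrian, Ordovician, Silurian; Mesozoic: Jurassic, Cretaceous; Cenozoic: Quaternary. The eras run Paleozoic → Mesozoic → Cenozoic. Concatenating the groups in that era order and then reversing gives youngest to oldest.

Quaternary, Cretaceous, Jurassic, Silurian, Ordovician, Cambrian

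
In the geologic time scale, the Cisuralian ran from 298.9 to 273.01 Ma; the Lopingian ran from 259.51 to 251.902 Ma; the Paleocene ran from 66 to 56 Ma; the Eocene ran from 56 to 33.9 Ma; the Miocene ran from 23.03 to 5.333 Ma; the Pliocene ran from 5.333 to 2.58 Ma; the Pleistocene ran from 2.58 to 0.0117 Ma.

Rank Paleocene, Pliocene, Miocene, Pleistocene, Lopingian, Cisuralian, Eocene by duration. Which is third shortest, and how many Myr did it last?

Durations: Paleocene 10; Pliocene 2.753; Miocene 17.697; Pleistocene 2.5683; Lopingian 7.608; Cisuralian 25.89; Eocene 22.1 Myr.
Sorted shortest-first: Pleistocene (2.5683), Pliocene (2.753), Lopingian (7.608), Paleocene (10), Miocene (17.697), Eocene (22.1), Cisuralian (25.89).
The third shortest is Lopingian at 7.608 Myr.

Lopingian, 7.608 million years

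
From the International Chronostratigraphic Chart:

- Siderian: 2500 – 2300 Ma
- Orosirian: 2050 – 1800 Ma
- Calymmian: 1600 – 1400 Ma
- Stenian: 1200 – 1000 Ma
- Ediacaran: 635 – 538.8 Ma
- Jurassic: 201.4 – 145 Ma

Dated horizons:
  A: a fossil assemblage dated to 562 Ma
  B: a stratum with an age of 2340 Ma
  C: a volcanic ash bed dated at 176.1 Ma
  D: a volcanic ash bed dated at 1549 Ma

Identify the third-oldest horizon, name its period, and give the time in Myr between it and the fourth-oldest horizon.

Sorted oldest-first by Ma: B (2340), D (1549), A (562), C (176.1).
The third oldest is A at 562 Ma, which lies in 635–538.8 Ma: the Ediacaran.
The fourth oldest is C at 176.1 Ma; separation = |562 − 176.1| = 385.9 Myr.

A, in the Ediacaran; 385.9 million years to C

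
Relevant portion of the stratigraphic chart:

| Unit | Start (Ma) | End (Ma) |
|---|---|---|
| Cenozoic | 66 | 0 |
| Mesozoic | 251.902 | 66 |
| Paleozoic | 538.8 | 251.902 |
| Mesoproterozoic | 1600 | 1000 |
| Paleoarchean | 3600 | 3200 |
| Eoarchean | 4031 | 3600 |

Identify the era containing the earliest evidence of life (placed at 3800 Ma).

3800 Ma lies between 4031 and 3600 Ma, so it falls in the Eoarchean.

Eoarchean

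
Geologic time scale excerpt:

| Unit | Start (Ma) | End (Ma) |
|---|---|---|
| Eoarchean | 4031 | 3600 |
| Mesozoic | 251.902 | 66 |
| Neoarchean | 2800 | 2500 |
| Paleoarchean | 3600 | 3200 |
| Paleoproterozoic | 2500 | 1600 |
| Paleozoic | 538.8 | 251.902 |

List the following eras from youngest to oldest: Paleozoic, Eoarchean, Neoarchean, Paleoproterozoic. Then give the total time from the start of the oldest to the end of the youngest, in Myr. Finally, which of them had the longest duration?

Paleozoic → Paleoproterozoic → Neoarchean → Eoarchean; total span 3779.098 Myr; longest is Paleoproterozoic

Start ages (Ma): Eoarchean 4031, Neoarchean 2800, Paleoproterozoic 2500, Paleozoic 538.8.
Ordered youngest to oldest: Paleozoic, Paleoproterozoic, Neoarchean, Eoarchean.
Span = 4031 − 251.902 = 3779.098 Myr.
Durations: Neoarchean 300, Eoarchean 431, Paleozoic 286.898, Paleoproterozoic 900 → longest is Paleoproterozoic (900 Myr).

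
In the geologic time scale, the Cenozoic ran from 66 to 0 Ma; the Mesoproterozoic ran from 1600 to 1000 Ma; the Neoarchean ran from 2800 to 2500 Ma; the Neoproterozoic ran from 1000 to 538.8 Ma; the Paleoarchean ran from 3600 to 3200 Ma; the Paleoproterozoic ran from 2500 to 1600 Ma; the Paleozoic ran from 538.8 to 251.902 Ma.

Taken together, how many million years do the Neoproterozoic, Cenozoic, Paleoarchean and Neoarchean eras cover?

Each duration: Neoproterozoic = 461.2; Cenozoic = 66; Paleoarchean = 400; Neoarchean = 300.
Sum: 461.2 + 66 + 400 + 300 = 1227.2 Myr.

1227.2 million years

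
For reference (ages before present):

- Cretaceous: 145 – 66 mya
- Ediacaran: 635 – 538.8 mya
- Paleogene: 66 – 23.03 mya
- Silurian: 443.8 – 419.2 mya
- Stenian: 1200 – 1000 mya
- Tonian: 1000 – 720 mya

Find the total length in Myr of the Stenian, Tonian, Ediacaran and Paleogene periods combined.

Duration is start − end for each: (1200 − 1000) + (1000 − 720) + (635 − 538.8) + (66 − 23.03).
That is 200 + 280 + 96.2 + 42.97, which totals 619.17 million years.

619.17 million years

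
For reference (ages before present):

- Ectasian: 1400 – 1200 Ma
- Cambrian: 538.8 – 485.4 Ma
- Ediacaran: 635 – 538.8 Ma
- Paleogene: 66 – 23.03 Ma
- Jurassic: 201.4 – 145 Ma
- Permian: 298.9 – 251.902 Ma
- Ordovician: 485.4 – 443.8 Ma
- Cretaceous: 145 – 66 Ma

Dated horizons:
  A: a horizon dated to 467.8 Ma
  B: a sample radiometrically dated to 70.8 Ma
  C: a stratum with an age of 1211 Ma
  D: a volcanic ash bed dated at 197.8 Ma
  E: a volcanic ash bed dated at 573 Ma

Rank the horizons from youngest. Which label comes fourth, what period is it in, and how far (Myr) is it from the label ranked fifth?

E, in the Ediacaran; 638 million years to C

Sorted youngest-first by Ma: B (70.8), D (197.8), A (467.8), E (573), C (1211).
The fourth youngest is E at 573 Ma, which lies in 635–538.8 Ma: the Ediacaran.
The fifth youngest is C at 1211 Ma; separation = |573 − 1211| = 638 Myr.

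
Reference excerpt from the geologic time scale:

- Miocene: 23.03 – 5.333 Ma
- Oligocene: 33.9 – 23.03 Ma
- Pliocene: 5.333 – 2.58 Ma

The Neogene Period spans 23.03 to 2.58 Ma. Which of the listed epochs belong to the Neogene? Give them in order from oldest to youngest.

Miocene, Pliocene

Epochs with both bounds inside 23.03–2.58 Ma: Miocene (23.03–5.333), Pliocene (5.333–2.58).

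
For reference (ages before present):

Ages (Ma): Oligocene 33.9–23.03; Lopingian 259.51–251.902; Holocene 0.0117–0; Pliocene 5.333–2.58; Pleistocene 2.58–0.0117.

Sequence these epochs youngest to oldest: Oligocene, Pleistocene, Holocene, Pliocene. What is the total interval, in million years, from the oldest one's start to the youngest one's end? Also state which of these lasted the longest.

Holocene → Pleistocene → Pliocene → Oligocene; total span 33.9 Myr; longest is Oligocene

From the excerpt: Oligocene 33.9–23.03; Pleistocene 2.58–0.0117; Holocene 0.0117–0; Pliocene 5.333–2.58 (Ma).
Larger Ma is earlier, so the oldest is Oligocene and the youngest is Holocene; youngest to oldest: Holocene, Pleistocene, Pliocene, Oligocene.
Oldest start 33.9 minus youngest end 0 gives 33.9 Myr overall.
Individual lengths (start − end): Pliocene 2.753; Oligocene 10.87; Pleistocene 2.5683; Holocene 0.0117. The largest is Oligocene at 10.87 Myr.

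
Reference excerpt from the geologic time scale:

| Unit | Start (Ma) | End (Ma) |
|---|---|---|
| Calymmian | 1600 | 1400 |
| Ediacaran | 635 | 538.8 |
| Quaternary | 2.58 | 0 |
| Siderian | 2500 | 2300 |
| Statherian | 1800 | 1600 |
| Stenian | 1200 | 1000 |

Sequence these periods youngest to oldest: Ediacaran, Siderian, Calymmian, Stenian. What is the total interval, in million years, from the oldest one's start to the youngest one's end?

Start ages (Ma): Siderian 2500, Calymmian 1600, Stenian 1200, Ediacaran 635.
Ordered youngest to oldest: Ediacaran, Stenian, Calymmian, Siderian.
Span = 2500 − 538.8 = 1961.2 Myr.

Ediacaran, Stenian, Calymmian, Siderian; total span 1961.2 Myr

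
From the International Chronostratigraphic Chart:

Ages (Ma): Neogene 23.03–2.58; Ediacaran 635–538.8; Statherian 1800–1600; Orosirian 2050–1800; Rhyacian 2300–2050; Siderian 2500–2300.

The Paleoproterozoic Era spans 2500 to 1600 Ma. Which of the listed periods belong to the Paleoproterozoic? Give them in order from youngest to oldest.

Statherian, Orosirian, Rhyacian, Siderian

Periods with both bounds inside 2500–1600 Ma: Statherian (1800–1600), Orosirian (2050–1800), Rhyacian (2300–2050), Siderian (2500–2300).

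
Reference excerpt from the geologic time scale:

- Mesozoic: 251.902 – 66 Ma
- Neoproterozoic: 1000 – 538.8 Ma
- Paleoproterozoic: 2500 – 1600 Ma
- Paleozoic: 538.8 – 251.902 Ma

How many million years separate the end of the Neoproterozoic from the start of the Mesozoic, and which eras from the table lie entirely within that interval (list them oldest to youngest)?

286.898 million years; Paleozoic

The Neoproterozoic closes at 538.8 Ma and the Mesozoic opens at 251.902 Ma, so the interval is 538.8 − 251.902 = 286.898 Myr.
An era fits inside if it starts at or after 538.8 Ma and ends at or before 251.902 Ma; oldest first that gives Paleozoic.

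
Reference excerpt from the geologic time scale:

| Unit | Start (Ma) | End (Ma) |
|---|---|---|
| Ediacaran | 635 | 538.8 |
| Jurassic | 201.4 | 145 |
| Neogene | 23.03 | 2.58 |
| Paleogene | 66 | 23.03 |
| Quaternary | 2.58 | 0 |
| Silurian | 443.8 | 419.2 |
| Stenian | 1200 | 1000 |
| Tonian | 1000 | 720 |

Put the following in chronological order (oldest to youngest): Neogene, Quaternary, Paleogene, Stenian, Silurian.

Sorting by start age (descending Ma, since larger Ma = older): Stenian began 1200, Silurian began 443.8, Paleogene began 66, Neogene began 23.03, Quaternary began 2.58.

Stenian, Silurian, Paleogene, Neogene, Quaternary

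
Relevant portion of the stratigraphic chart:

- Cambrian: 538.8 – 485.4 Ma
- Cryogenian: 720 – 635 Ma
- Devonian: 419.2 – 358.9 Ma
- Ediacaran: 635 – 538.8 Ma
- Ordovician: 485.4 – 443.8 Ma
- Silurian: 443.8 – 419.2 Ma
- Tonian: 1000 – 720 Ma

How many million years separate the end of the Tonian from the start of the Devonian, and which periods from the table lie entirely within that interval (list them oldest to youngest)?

End of Tonian = 720 Ma; start of Devonian = 419.2 Ma.
Gap = 720 − 419.2 = 300.8 Myr.
Periods wholly inside 720–419.2 Ma: Cryogenian (720–635), Ediacaran (635–538.8), Cambrian (538.8–485.4), Ordovician (485.4–443.8), Silurian (443.8–419.2).

300.8 million years; Cryogenian, Ediacaran, Cambrian, Ordovician, Silurian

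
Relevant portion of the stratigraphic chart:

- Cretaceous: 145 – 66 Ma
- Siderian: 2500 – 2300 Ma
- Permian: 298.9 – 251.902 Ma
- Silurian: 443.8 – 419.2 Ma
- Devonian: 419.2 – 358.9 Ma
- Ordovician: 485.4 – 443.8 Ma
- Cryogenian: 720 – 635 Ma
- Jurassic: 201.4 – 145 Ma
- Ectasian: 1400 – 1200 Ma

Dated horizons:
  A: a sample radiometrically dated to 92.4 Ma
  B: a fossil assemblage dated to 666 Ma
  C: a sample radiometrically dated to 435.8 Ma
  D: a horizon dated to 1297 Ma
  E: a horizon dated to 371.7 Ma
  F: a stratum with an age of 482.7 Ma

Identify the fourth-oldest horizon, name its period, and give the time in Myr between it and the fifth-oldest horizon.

C, in the Silurian; 64.1 million years to E

Sorted oldest-first by Ma: D (1297), B (666), F (482.7), C (435.8), E (371.7), A (92.4).
The fourth oldest is C at 435.8 Ma, which lies in 443.8–419.2 Ma: the Silurian.
The fifth oldest is E at 371.7 Ma; separation = |435.8 − 371.7| = 64.1 Myr.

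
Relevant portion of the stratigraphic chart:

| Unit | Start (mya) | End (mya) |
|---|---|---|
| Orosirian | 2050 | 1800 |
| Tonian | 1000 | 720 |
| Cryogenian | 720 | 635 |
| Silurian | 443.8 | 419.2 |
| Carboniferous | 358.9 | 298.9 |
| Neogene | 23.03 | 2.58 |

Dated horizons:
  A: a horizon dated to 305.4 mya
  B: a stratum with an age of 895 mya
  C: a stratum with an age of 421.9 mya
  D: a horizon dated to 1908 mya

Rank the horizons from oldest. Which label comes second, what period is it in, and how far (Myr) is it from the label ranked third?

Larger Ma means older, so oldest first: D 1908 > B 895 > C 421.9 > A 305.4.
Counting 2 along gives B (895 Ma); the excerpt puts that inside the Tonian, 1000–720 Ma.
Next in line is C (421.9 Ma), and 895 − 421.9 = 473.1 Myr.

B, in the Tonian; 473.1 million years to C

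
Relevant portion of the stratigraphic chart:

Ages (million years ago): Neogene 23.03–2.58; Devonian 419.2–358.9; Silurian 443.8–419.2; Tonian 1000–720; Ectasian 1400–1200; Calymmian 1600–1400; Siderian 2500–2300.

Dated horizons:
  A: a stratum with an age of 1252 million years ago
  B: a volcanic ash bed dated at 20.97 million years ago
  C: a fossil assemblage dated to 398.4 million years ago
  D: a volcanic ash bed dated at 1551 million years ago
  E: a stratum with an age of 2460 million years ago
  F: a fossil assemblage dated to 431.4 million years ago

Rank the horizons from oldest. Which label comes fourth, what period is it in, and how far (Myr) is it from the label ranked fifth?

F, in the Silurian; 33 million years to C

Sorted oldest-first by Ma: E (2460), D (1551), A (1252), F (431.4), C (398.4), B (20.97).
The fourth oldest is F at 431.4 Ma, which lies in 443.8–419.2 Ma: the Silurian.
The fifth oldest is C at 398.4 Ma; separation = |431.4 − 398.4| = 33 Myr.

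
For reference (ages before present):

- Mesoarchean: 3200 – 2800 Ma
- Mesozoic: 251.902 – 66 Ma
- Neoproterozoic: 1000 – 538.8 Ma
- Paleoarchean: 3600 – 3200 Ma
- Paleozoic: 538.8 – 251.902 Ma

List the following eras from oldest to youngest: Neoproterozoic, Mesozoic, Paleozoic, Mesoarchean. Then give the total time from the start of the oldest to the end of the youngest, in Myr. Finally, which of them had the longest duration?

Start ages (Ma): Mesoarchean 3200, Neoproterozoic 1000, Paleozoic 538.8, Mesozoic 251.902.
Ordered oldest to youngest: Mesoarchean, Neoproterozoic, Paleozoic, Mesozoic.
Span = 3200 − 66 = 3134 Myr.
Durations: Mesozoic 185.902, Mesoarchean 400, Neoproterozoic 461.2, Paleozoic 286.898 → longest is Neoproterozoic (461.2 Myr).

Mesoarchean, Neoproterozoic, Paleozoic, Mesozoic; total span 3134 Myr; longest is Neoproterozoic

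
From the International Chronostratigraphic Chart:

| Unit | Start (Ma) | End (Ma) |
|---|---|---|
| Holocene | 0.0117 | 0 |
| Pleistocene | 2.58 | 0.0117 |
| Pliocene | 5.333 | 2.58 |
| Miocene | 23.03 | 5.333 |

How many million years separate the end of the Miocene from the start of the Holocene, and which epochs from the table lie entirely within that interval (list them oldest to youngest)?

The Miocene closes at 5.333 Ma and the Holocene opens at 0.0117 Ma, so the interval is 5.333 − 0.0117 = 5.3213 Myr.
An epoch fits inside if it starts at or after 5.333 Ma and ends at or before 0.0117 Ma; oldest first that gives Pliocene, Pleistocene.

5.3213 million years; Pliocene, Pleistocene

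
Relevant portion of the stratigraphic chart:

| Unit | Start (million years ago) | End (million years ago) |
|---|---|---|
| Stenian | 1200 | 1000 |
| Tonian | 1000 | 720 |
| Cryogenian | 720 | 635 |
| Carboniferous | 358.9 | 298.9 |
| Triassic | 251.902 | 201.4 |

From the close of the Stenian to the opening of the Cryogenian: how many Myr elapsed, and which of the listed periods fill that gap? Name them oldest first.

280 million years; Tonian

End of Stenian = 1000 Ma; start of Cryogenian = 720 Ma.
Gap = 1000 − 720 = 280 Myr.
Periods wholly inside 1000–720 Ma: Tonian (1000–720).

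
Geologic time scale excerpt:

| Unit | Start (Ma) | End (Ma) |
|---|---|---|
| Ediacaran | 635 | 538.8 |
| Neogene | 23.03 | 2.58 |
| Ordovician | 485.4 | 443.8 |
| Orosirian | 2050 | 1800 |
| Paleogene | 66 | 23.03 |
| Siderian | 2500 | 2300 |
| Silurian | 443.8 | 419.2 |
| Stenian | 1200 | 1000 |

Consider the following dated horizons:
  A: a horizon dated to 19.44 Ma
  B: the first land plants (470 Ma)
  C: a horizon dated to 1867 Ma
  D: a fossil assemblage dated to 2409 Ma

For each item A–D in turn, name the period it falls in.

A — Neogene; B — Ordovician; C — Orosirian; D — Siderian

A: 19.44 Ma lies in 23.03–2.58 Ma, so Neogene.
B: 470 Ma lies in 485.4–443.8 Ma, so Ordovician.
C: 1867 Ma lies in 2050–1800 Ma, so Orosirian.
D: 2409 Ma lies in 2500–2300 Ma, so Siderian.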